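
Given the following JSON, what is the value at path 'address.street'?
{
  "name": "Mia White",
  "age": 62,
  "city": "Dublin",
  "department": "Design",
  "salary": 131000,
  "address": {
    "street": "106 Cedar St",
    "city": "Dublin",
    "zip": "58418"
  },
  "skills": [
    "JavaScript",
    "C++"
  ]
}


Query: address.street
Path: address -> street
Value: 106 Cedar St

106 Cedar St


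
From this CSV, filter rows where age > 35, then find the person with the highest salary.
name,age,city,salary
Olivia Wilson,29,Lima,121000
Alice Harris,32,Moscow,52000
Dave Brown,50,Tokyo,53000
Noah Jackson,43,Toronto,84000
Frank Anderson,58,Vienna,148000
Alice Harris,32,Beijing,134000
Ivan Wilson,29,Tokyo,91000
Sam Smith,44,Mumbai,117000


Filter: age > 35
Sort by: salary (descending)

Filtered records (4):
  Frank Anderson, age 58, salary $148000
  Sam Smith, age 44, salary $117000
  Noah Jackson, age 43, salary $84000
  Dave Brown, age 50, salary $53000

Highest salary: Frank Anderson ($148000)

Frank Anderson


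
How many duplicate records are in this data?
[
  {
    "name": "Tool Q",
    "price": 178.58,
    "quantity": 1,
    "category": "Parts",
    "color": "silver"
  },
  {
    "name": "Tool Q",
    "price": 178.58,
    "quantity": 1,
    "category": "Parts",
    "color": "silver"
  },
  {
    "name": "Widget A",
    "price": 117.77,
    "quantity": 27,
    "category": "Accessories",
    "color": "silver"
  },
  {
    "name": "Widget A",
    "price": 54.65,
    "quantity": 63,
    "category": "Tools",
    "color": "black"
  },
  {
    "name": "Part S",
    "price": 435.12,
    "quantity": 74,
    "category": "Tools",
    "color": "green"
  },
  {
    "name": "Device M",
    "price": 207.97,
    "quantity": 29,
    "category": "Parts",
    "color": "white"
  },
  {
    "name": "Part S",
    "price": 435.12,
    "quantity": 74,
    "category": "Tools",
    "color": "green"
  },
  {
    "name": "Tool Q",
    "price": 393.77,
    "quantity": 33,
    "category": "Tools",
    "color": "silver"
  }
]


Checking 8 records for duplicates:

  Row 1: Tool Q ($178.58, qty 1)
  Row 2: Tool Q ($178.58, qty 1) <-- DUPLICATE
  Row 3: Widget A ($117.77, qty 27)
  Row 4: Widget A ($54.65, qty 63)
  Row 5: Part S ($435.12, qty 74)
  Row 6: Device M ($207.97, qty 29)
  Row 7: Part S ($435.12, qty 74) <-- DUPLICATE
  Row 8: Tool Q ($393.77, qty 33)

Duplicates found: 2
Unique records: 6

2 duplicates, 6 unique


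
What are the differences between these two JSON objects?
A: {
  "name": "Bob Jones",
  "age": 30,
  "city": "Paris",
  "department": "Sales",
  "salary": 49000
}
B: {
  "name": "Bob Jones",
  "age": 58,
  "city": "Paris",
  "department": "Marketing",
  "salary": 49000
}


Comparing each field (in key order):
  name: same
  age: DIFFERENT
  city: same
  department: DIFFERENT
  salary: same
Differences:
  age: 30 -> 58
  department: Sales -> Marketing

2 field(s) changed

2 changes: age, department


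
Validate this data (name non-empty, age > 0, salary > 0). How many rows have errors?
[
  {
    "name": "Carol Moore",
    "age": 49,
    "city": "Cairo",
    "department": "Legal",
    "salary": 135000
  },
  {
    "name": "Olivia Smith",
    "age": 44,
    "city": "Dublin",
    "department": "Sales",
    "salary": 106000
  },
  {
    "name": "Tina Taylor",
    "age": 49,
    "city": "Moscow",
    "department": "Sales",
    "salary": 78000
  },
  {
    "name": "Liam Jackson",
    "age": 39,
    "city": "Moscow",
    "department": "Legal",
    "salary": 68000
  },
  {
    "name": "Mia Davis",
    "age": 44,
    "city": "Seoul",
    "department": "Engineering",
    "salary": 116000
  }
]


Validating 5 records:
Rules: name non-empty, age > 0, salary > 0

  Row 1 (Carol Moore): OK
  Row 2 (Olivia Smith): OK
  Row 3 (Tina Taylor): OK
  Row 4 (Liam Jackson): OK
  Row 5 (Mia Davis): OK

Total errors: 0

0 errors


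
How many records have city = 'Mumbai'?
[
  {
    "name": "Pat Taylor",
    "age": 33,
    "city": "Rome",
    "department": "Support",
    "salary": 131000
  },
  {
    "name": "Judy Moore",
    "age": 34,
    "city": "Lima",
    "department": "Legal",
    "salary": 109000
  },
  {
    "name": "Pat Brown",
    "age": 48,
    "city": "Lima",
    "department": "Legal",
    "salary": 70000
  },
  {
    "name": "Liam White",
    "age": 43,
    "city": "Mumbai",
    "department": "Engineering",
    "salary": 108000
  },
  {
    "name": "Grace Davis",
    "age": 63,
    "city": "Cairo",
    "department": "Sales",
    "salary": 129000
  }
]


Data: 5 records
Condition: city = 'Mumbai'

Checking each record:
  Pat Taylor: Rome
  Judy Moore: Lima
  Pat Brown: Lima
  Liam White: Mumbai MATCH
  Grace Davis: Cairo

Count: 1

1


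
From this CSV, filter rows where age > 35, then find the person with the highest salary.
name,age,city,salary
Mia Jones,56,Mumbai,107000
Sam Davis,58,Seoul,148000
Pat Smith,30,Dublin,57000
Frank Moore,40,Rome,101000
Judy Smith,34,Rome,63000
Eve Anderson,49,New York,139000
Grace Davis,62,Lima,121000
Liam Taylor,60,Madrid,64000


Filter: age > 35
Sort by: salary (descending)

Filtered records (6):
  Sam Davis, age 58, salary $148000
  Eve Anderson, age 49, salary $139000
  Grace Davis, age 62, salary $121000
  Mia Jones, age 56, salary $107000
  Frank Moore, age 40, salary $101000
  Liam Taylor, age 60, salary $64000

Highest salary: Sam Davis ($148000)

Sam Davis


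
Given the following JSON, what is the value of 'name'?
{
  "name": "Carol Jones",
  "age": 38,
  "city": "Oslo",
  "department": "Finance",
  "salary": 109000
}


Looking up field 'name'
Value: Carol Jones

Carol Jones


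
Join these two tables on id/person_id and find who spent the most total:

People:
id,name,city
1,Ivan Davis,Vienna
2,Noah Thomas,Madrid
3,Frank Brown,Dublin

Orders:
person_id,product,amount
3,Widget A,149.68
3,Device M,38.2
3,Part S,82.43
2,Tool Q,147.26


Join on: people.id = orders.person_id

Joined rows:
  Frank Brown (Dublin) bought Widget A for $149.68
  Frank Brown (Dublin) bought Device M for $38.2
  Frank Brown (Dublin) bought Part S for $82.43
  Noah Thomas (Madrid) bought Tool Q for $147.26

Total per person:
  Frank Brown: $270.31
  Noah Thomas: $147.26

Top spender: Frank Brown ($270.31)

Frank Brown ($270.31)


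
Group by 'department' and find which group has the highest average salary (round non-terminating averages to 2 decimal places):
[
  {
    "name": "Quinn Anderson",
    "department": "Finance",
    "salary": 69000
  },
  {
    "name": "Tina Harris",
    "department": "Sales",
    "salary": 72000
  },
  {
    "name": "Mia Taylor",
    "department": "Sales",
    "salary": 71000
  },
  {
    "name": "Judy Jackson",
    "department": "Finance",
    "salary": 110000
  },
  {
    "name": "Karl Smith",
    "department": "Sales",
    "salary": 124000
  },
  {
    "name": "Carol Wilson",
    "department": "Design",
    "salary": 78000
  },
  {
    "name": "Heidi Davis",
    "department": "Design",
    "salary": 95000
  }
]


Group by: department

Groups:
  Design: 2 people, avg salary = 173000/2 = $86500
  Finance: 2 people, avg salary = 179000/2 = $89500
  Sales: 3 people, avg salary = 267000/3 = $89000

Highest average salary: Finance ($89500)

Finance ($89500)


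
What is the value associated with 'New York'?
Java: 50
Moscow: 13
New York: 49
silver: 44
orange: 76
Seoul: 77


Looking up key 'New York'
Value: 49

49


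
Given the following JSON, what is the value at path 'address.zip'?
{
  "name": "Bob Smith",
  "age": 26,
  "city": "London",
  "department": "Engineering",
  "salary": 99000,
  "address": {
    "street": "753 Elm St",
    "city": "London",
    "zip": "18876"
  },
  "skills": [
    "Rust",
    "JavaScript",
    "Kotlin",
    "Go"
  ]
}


Query: address.zip
Path: address -> zip
Value: 18876

18876


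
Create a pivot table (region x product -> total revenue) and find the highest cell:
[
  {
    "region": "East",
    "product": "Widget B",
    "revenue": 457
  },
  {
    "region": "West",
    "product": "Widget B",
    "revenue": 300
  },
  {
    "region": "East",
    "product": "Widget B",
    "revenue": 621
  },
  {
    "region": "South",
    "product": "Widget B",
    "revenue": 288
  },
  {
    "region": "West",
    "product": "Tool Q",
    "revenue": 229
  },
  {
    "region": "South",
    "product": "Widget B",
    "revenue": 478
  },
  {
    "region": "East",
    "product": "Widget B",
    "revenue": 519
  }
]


Pivot: region (rows) x product (columns) -> total revenue

     Tool Q        Widget B    
East             0          1597  
South            0           766  
West           229           300  

Highest: East / Widget B = $1597

East / Widget B = $1597


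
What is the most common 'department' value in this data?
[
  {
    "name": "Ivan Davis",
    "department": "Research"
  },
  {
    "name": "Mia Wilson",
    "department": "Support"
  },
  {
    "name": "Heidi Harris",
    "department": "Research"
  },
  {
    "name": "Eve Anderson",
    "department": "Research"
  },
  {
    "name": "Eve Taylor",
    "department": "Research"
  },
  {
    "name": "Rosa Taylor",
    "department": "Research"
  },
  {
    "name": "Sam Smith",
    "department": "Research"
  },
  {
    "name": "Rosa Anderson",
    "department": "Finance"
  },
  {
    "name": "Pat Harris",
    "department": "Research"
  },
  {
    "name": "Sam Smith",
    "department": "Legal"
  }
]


Counting 'department' values across 10 records:

  Research: 7 #######
  Support: 1 #
  Finance: 1 #
  Legal: 1 #

Most common: Research (7 times)

Research (7 times)


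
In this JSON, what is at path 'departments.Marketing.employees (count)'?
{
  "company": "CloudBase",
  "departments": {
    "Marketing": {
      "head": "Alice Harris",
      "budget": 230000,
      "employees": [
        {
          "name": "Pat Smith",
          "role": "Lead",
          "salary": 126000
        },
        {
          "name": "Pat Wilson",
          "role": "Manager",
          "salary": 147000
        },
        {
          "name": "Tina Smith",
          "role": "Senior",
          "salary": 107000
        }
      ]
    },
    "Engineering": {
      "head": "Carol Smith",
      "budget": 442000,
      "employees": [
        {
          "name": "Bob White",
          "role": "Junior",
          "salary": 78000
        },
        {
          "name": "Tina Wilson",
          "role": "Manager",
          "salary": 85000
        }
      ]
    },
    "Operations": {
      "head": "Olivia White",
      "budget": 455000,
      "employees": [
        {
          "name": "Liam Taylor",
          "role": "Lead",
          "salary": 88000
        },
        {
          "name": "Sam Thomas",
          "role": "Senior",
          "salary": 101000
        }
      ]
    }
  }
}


Path: departments.Marketing.employees (count)

Navigate:
  -> departments
  -> Marketing
  -> employees (array, length 3)

3


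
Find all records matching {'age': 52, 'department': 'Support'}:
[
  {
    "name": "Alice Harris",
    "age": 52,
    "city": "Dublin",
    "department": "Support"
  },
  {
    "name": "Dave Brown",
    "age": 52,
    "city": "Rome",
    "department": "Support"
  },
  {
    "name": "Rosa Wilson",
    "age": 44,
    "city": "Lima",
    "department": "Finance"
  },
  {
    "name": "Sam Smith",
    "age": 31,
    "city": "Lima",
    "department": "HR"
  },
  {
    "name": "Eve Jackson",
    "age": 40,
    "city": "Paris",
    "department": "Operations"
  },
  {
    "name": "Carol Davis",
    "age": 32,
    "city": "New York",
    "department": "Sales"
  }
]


Search criteria: {'age': 52, 'department': 'Support'}

Checking 6 records:
  Alice Harris: {age: 52, department: Support} <-- MATCH
  Dave Brown: {age: 52, department: Support} <-- MATCH
  Rosa Wilson: {age: 44, department: Finance}
  Sam Smith: {age: 31, department: HR}
  Eve Jackson: {age: 40, department: Operations}
  Carol Davis: {age: 32, department: Sales}

Matches: ["Alice Harris", "Dave Brown"]

["Alice Harris", "Dave Brown"]


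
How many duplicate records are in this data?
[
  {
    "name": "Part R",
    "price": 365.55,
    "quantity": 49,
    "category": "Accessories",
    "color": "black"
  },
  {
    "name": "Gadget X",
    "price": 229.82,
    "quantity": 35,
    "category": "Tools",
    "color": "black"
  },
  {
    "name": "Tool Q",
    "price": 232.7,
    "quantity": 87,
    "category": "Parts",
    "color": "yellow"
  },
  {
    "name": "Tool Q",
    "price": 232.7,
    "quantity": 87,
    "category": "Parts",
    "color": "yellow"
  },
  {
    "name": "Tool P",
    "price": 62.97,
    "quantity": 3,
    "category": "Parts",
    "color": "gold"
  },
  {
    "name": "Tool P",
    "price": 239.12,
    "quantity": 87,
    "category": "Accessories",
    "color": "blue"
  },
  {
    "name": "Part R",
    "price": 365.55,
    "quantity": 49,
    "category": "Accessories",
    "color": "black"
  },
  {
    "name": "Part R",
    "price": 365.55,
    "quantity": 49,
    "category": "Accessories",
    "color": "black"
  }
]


Checking 8 records for duplicates:

  Row 1: Part R ($365.55, qty 49)
  Row 2: Gadget X ($229.82, qty 35)
  Row 3: Tool Q ($232.7, qty 87)
  Row 4: Tool Q ($232.7, qty 87) <-- DUPLICATE
  Row 5: Tool P ($62.97, qty 3)
  Row 6: Tool P ($239.12, qty 87)
  Row 7: Part R ($365.55, qty 49) <-- DUPLICATE
  Row 8: Part R ($365.55, qty 49) <-- DUPLICATE

Duplicates found: 3
Unique records: 5

3 duplicates, 5 unique


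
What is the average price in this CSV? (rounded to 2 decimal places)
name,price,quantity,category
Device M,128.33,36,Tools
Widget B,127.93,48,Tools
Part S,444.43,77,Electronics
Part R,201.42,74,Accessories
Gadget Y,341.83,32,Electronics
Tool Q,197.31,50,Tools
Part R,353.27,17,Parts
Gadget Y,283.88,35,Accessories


Computing average price:
Values: [128.33, 127.93, 444.43, 201.42, 341.83, 197.31, 353.27, 283.88]
Sum = 2078.40
Count = 8
Average = 2078.40/8 = 259.80

259.80


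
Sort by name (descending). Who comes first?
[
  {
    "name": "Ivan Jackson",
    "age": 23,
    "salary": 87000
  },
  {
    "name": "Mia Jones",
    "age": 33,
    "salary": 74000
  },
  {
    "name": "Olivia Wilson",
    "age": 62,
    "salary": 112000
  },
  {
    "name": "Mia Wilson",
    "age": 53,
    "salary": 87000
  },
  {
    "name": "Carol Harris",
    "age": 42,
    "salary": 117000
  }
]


Sort by: name (descending)

Sorted order:
  1. Olivia Wilson (name = Olivia Wilson)
  2. Mia Wilson (name = Mia Wilson)
  3. Mia Jones (name = Mia Jones)
  4. Ivan Jackson (name = Ivan Jackson)
  5. Carol Harris (name = Carol Harris)

First: Olivia Wilson

Olivia Wilson


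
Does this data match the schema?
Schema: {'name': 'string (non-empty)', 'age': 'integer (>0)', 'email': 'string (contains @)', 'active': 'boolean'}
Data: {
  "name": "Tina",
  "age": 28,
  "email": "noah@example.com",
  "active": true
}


Validating each field against schema:
  name: OK (non-empty string)
  age: OK (positive integer)
  email: OK (string with @)
  active: OK (boolean)

Result: VALID

VALID


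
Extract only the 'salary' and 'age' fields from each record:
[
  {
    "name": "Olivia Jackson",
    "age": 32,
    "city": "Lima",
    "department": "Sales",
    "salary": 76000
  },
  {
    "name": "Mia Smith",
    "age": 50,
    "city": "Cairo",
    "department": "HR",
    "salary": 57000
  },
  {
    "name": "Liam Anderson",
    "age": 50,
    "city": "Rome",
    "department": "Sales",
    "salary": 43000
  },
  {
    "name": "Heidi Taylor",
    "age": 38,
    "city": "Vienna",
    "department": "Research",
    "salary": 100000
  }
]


Original: 4 records with fields: name, age, city, department, salary
Keep: ['salary', 'age']
Drop: ['name', 'city', 'department']
Result: 4 records, 2 fields each

[
  {
    "salary": 76000,
    "age": 32
  },
  {
    "salary": 57000,
    "age": 50
  },
  {
    "salary": 43000,
    "age": 50
  },
  {
    "salary": 100000,
    "age": 38
  }
]


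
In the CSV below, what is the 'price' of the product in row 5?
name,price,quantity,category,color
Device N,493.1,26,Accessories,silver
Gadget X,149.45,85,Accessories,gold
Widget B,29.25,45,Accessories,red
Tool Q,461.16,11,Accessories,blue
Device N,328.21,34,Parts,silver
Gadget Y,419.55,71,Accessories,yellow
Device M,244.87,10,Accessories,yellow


Query: Row 5 ('Device N'), column 'price'
Value: 328.21

328.21


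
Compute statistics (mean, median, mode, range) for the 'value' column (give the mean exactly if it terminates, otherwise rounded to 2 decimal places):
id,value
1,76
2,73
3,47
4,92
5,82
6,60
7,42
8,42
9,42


Data: [76, 73, 47, 92, 82, 60, 42, 42, 42]
Count: 9
Sum: 556
Mean: 556/9 ≈ 61.78 (rounded to 2 decimal places)
Sorted: [42, 42, 42, 47, 60, 73, 76, 82, 92]
Median: 60.0
Mode: 42 (3 times)
Range: 92 - 42 = 50
Min: 42, Max: 92

mean≈61.78, median=60.0, mode=42, range=50


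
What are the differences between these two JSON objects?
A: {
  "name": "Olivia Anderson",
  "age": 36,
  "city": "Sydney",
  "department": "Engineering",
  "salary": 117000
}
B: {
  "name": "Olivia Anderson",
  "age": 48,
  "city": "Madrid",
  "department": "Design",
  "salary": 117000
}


Comparing each field (in key order):
  name: same
  age: DIFFERENT
  city: DIFFERENT
  department: DIFFERENT
  salary: same
Differences:
  age: 36 -> 48
  city: Sydney -> Madrid
  department: Engineering -> Design

3 field(s) changed

3 changes: age, city, department


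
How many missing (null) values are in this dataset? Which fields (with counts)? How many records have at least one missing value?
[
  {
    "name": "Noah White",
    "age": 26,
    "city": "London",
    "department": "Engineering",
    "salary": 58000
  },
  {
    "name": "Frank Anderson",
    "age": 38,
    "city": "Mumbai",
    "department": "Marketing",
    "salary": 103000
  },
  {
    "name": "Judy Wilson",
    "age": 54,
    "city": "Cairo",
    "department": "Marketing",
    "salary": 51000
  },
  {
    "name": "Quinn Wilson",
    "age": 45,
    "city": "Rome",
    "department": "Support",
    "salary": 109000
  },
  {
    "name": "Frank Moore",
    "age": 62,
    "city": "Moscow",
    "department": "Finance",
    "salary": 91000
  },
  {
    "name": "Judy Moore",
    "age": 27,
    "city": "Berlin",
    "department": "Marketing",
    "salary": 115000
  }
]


Checking for missing (null) values in 6 records:

  Noah White: complete
  Frank Anderson: complete
  Judy Wilson: complete
  Quinn Wilson: complete
  Frank Moore: complete
  Judy Moore: complete

Per field:
  name: 0 missing
  age: 0 missing
  city: 0 missing
  department: 0 missing
  salary: 0 missing

Total missing values: 0
Records with any missing: 0

0 missing values (none); 0 incomplete records


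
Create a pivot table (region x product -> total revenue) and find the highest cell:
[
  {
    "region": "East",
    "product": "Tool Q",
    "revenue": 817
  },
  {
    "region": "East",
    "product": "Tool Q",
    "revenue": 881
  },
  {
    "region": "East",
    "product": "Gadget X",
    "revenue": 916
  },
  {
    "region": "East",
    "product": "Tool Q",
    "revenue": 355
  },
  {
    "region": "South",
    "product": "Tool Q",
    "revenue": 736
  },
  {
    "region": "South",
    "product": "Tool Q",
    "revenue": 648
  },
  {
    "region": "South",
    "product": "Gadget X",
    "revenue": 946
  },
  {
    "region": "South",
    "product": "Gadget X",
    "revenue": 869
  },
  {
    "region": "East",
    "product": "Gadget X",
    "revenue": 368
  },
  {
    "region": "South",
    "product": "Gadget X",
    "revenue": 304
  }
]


Pivot: region (rows) x product (columns) -> total revenue

     Gadget X      Tool Q      
East          1284          2053  
South         2119          1384  

Highest: South / Gadget X = $2119

South / Gadget X = $2119


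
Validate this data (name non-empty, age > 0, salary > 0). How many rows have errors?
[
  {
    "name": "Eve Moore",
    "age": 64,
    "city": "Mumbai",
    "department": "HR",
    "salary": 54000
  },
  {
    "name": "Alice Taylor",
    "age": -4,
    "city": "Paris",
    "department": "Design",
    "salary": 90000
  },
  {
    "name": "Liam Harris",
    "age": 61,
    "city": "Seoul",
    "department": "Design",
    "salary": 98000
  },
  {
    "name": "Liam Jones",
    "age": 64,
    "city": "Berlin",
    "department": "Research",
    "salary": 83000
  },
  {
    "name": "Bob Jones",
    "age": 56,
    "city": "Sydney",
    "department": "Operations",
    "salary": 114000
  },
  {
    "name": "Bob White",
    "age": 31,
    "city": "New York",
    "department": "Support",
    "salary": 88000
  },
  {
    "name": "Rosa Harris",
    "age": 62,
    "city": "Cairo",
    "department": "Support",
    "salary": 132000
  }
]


Validating 7 records:
Rules: name non-empty, age > 0, salary > 0

  Row 1 (Eve Moore): OK
  Row 2 (Alice Taylor): negative age: -4
  Row 3 (Liam Harris): OK
  Row 4 (Liam Jones): OK
  Row 5 (Bob Jones): OK
  Row 6 (Bob White): OK
  Row 7 (Rosa Harris): OK

Total errors: 1

1 errors


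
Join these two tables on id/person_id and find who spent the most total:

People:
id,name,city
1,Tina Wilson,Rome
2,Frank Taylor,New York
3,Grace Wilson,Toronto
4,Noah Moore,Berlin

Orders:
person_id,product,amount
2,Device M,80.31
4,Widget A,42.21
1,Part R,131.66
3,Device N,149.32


Join on: people.id = orders.person_id

Joined rows:
  Frank Taylor (New York) bought Device M for $80.31
  Noah Moore (Berlin) bought Widget A for $42.21
  Tina Wilson (Rome) bought Part R for $131.66
  Grace Wilson (Toronto) bought Device N for $149.32

Total per person:
  Grace Wilson: $149.32
  Tina Wilson: $131.66
  Frank Taylor: $80.31
  Noah Moore: $42.21

Top spender: Grace Wilson ($149.32)

Grace Wilson ($149.32)


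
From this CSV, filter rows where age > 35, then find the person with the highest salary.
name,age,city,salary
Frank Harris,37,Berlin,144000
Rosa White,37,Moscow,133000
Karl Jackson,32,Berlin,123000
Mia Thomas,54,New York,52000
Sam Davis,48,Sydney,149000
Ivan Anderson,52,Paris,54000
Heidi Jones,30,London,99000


Filter: age > 35
Sort by: salary (descending)

Filtered records (5):
  Sam Davis, age 48, salary $149000
  Frank Harris, age 37, salary $144000
  Rosa White, age 37, salary $133000
  Ivan Anderson, age 52, salary $54000
  Mia Thomas, age 54, salary $52000

Highest salary: Sam Davis ($149000)

Sam Davis


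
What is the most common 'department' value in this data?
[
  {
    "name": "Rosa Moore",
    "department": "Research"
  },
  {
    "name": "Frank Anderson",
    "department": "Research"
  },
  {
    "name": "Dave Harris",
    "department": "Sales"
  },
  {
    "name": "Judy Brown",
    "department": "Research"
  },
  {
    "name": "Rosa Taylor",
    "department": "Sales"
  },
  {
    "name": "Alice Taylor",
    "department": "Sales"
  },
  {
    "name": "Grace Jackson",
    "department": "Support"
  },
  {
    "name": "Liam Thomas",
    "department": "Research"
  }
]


Counting 'department' values across 8 records:

  Research: 4 ####
  Sales: 3 ###
  Support: 1 #

Most common: Research (4 times)

Research (4 times)


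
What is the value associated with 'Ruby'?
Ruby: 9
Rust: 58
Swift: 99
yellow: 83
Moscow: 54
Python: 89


Looking up key 'Ruby'
Value: 9

9


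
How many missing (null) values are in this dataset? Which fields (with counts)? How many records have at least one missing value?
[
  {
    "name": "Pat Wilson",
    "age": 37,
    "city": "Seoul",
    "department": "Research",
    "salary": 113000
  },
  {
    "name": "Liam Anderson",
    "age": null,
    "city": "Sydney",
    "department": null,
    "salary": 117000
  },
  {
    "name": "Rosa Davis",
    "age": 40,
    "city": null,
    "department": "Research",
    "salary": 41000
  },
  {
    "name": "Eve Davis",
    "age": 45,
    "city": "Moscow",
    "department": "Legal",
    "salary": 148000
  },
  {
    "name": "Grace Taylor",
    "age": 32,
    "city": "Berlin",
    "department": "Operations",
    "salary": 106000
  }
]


Checking for missing (null) values in 5 records:

  Pat Wilson: complete
  Liam Anderson: age, department
  Rosa Davis: city
  Eve Davis: complete
  Grace Taylor: complete

Per field:
  name: 0 missing
  age: 1 missing
  city: 1 missing
  department: 1 missing
  salary: 0 missing

Total missing values: 3
Records with any missing: 2

3 missing values (age: 1, city: 1, department: 1); 2 incomplete records


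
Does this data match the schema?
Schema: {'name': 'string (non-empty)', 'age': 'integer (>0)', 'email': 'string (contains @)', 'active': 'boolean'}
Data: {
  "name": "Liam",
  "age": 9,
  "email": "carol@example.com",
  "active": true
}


Validating each field against schema:
  name: OK (non-empty string)
  age: OK (positive integer)
  email: OK (string with @)
  active: OK (boolean)

Result: VALID

VALID


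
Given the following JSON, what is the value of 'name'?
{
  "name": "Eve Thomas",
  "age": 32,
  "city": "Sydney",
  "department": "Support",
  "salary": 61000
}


Looking up field 'name'
Value: Eve Thomas

Eve Thomas


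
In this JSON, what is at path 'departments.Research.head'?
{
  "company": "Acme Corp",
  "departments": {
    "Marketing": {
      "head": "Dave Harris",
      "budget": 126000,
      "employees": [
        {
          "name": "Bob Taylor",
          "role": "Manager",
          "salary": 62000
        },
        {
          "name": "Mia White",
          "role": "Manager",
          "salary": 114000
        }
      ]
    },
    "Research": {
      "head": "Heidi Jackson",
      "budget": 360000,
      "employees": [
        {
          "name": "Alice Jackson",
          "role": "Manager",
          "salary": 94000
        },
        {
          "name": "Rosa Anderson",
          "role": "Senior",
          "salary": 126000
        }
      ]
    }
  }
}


Path: departments.Research.head

Navigate:
  -> departments
  -> Research
  -> head = 'Heidi Jackson'

Heidi Jackson


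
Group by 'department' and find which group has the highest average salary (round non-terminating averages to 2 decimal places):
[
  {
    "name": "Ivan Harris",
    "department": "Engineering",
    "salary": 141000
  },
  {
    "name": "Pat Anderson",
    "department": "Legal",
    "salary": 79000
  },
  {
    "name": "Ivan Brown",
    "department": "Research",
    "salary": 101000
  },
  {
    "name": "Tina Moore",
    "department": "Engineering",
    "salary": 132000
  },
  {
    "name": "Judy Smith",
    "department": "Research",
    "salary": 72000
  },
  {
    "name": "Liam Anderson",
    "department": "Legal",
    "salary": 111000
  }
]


Group by: department

Groups:
  Engineering: 2 people, avg salary = 273000/2 = $136500
  Legal: 2 people, avg salary = 190000/2 = $95000
  Research: 2 people, avg salary = 173000/2 = $86500

Highest average salary: Engineering ($136500)

Engineering ($136500)


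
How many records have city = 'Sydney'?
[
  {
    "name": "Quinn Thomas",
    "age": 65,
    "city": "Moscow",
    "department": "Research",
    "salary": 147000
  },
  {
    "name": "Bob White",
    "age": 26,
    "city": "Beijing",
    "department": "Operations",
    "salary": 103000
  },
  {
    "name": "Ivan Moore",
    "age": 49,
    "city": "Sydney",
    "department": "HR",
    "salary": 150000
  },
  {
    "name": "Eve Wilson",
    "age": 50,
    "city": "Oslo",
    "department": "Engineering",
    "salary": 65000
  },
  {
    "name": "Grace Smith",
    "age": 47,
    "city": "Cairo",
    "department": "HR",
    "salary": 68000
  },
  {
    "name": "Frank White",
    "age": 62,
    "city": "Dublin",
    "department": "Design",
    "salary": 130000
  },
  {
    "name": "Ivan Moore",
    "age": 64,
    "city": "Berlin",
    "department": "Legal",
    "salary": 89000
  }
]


Data: 7 records
Condition: city = 'Sydney'

Checking each record:
  Quinn Thomas: Moscow
  Bob White: Beijing
  Ivan Moore: Sydney MATCH
  Eve Wilson: Oslo
  Grace Smith: Cairo
  Frank White: Dublin
  Ivan Moore: Berlin

Count: 1

1


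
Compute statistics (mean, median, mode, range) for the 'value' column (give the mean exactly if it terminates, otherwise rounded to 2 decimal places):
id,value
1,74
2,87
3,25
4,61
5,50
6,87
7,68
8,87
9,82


Data: [74, 87, 25, 61, 50, 87, 68, 87, 82]
Count: 9
Sum: 621
Mean: 621/9 = 69
Sorted: [25, 50, 61, 68, 74, 82, 87, 87, 87]
Median: 74.0
Mode: 87 (3 times)
Range: 87 - 25 = 62
Min: 25, Max: 87

mean=69, median=74.0, mode=87, range=62


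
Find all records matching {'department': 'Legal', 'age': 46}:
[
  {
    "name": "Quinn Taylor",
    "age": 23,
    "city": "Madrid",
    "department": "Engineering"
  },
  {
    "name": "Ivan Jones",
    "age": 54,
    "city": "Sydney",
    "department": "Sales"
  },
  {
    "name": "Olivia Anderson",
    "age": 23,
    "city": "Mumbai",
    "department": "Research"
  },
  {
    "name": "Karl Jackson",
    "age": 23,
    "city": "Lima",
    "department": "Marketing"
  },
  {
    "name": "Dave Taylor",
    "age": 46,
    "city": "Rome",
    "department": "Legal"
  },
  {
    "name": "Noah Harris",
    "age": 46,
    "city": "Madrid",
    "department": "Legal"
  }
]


Search criteria: {'department': 'Legal', 'age': 46}

Checking 6 records:
  Quinn Taylor: {department: Engineering, age: 23}
  Ivan Jones: {department: Sales, age: 54}
  Olivia Anderson: {department: Research, age: 23}
  Karl Jackson: {department: Marketing, age: 23}
  Dave Taylor: {department: Legal, age: 46} <-- MATCH
  Noah Harris: {department: Legal, age: 46} <-- MATCH

Matches: ["Dave Taylor", "Noah Harris"]

["Dave Taylor", "Noah Harris"]


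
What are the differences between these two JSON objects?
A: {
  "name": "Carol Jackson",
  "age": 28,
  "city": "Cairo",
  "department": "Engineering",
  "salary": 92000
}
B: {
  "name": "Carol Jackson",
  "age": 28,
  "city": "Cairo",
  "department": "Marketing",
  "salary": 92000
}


Comparing each field (in key order):
  name: same
  age: same
  city: same
  department: DIFFERENT
  salary: same
Differences:
  department: Engineering -> Marketing

1 field(s) changed

1 change: department


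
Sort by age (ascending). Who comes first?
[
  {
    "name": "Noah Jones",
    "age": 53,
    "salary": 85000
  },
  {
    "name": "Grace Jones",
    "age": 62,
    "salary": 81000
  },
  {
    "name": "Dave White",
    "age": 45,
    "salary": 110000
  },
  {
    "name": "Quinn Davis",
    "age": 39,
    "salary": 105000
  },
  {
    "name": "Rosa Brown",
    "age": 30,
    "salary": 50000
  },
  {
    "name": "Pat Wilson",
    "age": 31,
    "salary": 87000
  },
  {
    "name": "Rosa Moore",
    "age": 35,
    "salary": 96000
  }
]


Sort by: age (ascending)

Sorted order:
  1. Rosa Brown (age = 30)
  2. Pat Wilson (age = 31)
  3. Rosa Moore (age = 35)
  4. Quinn Davis (age = 39)
  5. Dave White (age = 45)
  6. Noah Jones (age = 53)
  7. Grace Jones (age = 62)

First: Rosa Brown

Rosa Brown


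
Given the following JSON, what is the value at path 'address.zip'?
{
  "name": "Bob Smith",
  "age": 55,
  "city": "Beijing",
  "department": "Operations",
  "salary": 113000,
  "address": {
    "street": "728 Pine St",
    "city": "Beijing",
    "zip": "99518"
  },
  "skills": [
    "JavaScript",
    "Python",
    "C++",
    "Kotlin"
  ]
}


Query: address.zip
Path: address -> zip
Value: 99518

99518


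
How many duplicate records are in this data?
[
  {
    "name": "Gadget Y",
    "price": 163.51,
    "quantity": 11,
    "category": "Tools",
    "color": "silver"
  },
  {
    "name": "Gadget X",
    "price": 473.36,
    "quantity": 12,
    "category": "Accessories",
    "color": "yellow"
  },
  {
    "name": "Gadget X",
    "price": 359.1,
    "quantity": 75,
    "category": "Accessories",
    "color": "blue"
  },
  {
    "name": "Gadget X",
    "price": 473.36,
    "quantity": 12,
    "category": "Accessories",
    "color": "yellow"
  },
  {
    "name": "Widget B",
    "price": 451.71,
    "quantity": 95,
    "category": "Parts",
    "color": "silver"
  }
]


Checking 5 records for duplicates:

  Row 1: Gadget Y ($163.51, qty 11)
  Row 2: Gadget X ($473.36, qty 12)
  Row 3: Gadget X ($359.1, qty 75)
  Row 4: Gadget X ($473.36, qty 12) <-- DUPLICATE
  Row 5: Widget B ($451.71, qty 95)

Duplicates found: 1
Unique records: 4

1 duplicates, 4 unique


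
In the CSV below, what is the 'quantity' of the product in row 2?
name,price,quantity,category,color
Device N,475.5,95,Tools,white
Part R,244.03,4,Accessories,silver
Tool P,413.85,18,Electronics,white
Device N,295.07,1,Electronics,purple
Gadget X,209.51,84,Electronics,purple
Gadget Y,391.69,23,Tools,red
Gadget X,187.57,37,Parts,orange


Query: Row 2 ('Part R'), column 'quantity'
Value: 4

4


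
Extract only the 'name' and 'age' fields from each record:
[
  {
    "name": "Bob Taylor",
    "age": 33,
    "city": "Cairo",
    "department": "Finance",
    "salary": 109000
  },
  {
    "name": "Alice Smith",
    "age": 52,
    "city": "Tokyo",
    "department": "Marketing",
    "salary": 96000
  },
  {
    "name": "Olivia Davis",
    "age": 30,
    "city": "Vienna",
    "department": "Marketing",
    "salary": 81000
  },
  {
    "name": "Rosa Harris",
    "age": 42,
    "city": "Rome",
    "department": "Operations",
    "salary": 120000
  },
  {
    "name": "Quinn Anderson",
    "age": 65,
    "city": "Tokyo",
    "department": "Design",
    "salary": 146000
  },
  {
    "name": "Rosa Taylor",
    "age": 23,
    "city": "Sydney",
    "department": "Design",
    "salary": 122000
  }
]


Original: 6 records with fields: name, age, city, department, salary
Keep: ['name', 'age']
Drop: ['city', 'department', 'salary']
Result: 6 records, 2 fields each

[
  {
    "name": "Bob Taylor",
    "age": 33
  },
  {
    "name": "Alice Smith",
    "age": 52
  },
  {
    "name": "Olivia Davis",
    "age": 30
  },
  {
    "name": "Rosa Harris",
    "age": 42
  },
  {
    "name": "Quinn Anderson",
    "age": 65
  },
  {
    "name": "Rosa Taylor",
    "age": 23
  }
]


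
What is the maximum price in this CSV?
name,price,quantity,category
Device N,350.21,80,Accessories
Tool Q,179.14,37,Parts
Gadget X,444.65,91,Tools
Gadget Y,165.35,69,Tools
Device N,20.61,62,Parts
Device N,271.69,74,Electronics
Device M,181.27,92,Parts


Computing maximum price:
Values: [350.21, 179.14, 444.65, 165.35, 20.61, 271.69, 181.27]
Max = 444.65

444.65


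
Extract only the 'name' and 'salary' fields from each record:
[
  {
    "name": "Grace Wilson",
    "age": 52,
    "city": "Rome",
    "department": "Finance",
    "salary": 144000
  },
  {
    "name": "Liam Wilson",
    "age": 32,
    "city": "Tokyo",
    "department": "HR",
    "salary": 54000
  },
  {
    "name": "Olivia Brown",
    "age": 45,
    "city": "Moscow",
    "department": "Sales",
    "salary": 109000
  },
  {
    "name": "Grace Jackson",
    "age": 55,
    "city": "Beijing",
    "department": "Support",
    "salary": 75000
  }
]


Original: 4 records with fields: name, age, city, department, salary
Keep: ['name', 'salary']
Drop: ['age', 'city', 'department']
Result: 4 records, 2 fields each

[
  {
    "name": "Grace Wilson",
    "salary": 144000
  },
  {
    "name": "Liam Wilson",
    "salary": 54000
  },
  {
    "name": "Olivia Brown",
    "salary": 109000
  },
  {
    "name": "Grace Jackson",
    "salary": 75000
  }
]


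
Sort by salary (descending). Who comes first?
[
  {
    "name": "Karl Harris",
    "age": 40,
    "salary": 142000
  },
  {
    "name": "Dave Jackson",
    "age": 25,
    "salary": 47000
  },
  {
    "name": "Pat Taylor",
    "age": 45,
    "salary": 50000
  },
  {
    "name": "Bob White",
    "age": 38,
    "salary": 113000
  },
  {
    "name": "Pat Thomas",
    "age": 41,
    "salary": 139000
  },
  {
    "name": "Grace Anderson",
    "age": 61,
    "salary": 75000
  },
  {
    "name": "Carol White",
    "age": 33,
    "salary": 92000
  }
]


Sort by: salary (descending)

Sorted order:
  1. Karl Harris (salary = 142000)
  2. Pat Thomas (salary = 139000)
  3. Bob White (salary = 113000)
  4. Carol White (salary = 92000)
  5. Grace Anderson (salary = 75000)
  6. Pat Taylor (salary = 50000)
  7. Dave Jackson (salary = 47000)

First: Karl Harris

Karl Harris


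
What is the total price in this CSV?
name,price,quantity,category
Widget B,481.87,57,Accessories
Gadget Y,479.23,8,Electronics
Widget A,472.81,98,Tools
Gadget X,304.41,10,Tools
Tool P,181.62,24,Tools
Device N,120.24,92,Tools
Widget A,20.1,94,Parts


Computing total price:
Values: [481.87, 479.23, 472.81, 304.41, 181.62, 120.24, 20.1]
Sum = 2060.28

2060.28


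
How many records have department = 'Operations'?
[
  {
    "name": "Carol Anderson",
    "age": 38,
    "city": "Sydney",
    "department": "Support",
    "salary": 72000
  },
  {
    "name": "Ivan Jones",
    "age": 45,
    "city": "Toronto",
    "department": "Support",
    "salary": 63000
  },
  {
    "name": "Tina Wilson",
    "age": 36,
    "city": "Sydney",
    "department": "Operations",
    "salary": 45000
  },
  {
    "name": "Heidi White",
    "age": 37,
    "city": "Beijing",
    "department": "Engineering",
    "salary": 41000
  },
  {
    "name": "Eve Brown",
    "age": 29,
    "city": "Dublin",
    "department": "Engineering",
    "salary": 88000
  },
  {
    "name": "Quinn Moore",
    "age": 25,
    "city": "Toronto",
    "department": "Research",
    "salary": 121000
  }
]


Data: 6 records
Condition: department = 'Operations'

Checking each record:
  Carol Anderson: Support
  Ivan Jones: Support
  Tina Wilson: Operations MATCH
  Heidi White: Engineering
  Eve Brown: Engineering
  Quinn Moore: Research

Count: 1

1


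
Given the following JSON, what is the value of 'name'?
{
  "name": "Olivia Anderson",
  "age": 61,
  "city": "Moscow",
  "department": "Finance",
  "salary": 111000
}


Looking up field 'name'
Value: Olivia Anderson

Olivia Anderson


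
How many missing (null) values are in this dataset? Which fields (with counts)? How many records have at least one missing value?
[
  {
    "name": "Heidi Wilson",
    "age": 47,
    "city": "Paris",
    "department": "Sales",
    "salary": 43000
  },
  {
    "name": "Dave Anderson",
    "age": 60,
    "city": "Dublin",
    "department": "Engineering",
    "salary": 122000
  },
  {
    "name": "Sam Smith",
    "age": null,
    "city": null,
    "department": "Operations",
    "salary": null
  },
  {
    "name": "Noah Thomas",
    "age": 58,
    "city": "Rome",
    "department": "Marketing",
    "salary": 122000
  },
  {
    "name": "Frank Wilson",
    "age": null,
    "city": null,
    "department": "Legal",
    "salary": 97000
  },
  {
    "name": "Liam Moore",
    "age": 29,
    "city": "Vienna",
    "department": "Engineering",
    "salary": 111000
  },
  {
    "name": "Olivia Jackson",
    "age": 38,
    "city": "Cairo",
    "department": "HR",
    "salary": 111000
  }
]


Checking for missing (null) values in 7 records:

  Heidi Wilson: complete
  Dave Anderson: complete
  Sam Smith: age, city, salary
  Noah Thomas: complete
  Frank Wilson: age, city
  Liam Moore: complete
  Olivia Jackson: complete

Per field:
  name: 0 missing
  age: 2 missing
  city: 2 missing
  department: 0 missing
  salary: 1 missing

Total missing values: 5
Records with any missing: 2

5 missing values (age: 2, city: 2, salary: 1); 2 incomplete records


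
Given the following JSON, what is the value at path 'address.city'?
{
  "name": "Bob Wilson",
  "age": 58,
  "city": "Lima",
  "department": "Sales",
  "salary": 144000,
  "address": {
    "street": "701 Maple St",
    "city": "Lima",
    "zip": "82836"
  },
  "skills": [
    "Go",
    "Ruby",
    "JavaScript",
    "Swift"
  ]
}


Query: address.city
Path: address -> city
Value: Lima

Lima


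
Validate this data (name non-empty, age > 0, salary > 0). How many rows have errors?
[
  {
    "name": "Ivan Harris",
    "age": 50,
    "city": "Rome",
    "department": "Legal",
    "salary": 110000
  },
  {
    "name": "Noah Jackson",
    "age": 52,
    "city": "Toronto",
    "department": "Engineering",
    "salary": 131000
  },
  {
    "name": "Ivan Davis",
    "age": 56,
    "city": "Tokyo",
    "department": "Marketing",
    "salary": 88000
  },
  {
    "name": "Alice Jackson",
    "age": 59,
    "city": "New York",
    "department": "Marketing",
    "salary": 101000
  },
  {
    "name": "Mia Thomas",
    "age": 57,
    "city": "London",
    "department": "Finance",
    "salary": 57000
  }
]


Validating 5 records:
Rules: name non-empty, age > 0, salary > 0

  Row 1 (Ivan Harris): OK
  Row 2 (Noah Jackson): OK
  Row 3 (Ivan Davis): OK
  Row 4 (Alice Jackson): OK
  Row 5 (Mia Thomas): OK

Total errors: 0

0 errors
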